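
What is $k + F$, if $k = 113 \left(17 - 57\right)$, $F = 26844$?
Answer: $22324$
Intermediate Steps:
$k = -4520$ ($k = 113 \left(-40\right) = -4520$)
$k + F = -4520 + 26844 = 22324$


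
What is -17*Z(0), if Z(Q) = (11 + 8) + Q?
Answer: -323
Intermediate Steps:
Z(Q) = 19 + Q
-17*Z(0) = -17*(19 + 0) = -17*19 = -323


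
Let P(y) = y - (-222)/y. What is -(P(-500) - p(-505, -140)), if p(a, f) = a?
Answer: -1139/250 ≈ -4.5560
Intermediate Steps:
P(y) = y + 222/y
-(P(-500) - p(-505, -140)) = -((-500 + 222/(-500)) - 1*(-505)) = -((-500 + 222*(-1/500)) + 505) = -((-500 - 111/250) + 505) = -(-125111/250 + 505) = -1*1139/250 = -1139/250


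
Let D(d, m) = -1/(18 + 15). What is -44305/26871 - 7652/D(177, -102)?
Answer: 6785313131/26871 ≈ 2.5251e+5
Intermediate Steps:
D(d, m) = -1/33
-44305/26871 - 7652/D(177, -102) = -44305/26871 - 7652/(-1/33) = -44305*1/26871 - 7652*(-33) = -44305/26871 + 252516 = 6785313131/26871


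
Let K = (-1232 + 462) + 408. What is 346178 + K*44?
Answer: 330250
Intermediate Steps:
K = -362 (K = -770 + 408 = -362)
346178 + K*44 = 346178 - 362*44 = 346178 - 15928 = 330250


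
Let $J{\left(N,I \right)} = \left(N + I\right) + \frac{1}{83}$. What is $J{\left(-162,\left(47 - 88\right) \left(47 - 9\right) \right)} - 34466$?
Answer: $- \frac{3003437}{83} \approx -36186.0$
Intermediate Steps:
$J{\left(N,I \right)} = \frac{1}{83} + I + N$ ($J{\left(N,I \right)} = \left(I + N\right) + \frac{1}{83} = \frac{1}{83} + I + N$)
$J{\left(-162,\left(47 - 88\right) \left(47 - 9\right) \right)} - 34466 = \left(\frac{1}{83} + \left(47 - 88\right) \left(47 - 9\right) - 162\right) - 34466 = \left(\frac{1}{83} - 1558 - 162\right) - 34466 = - \frac{142759}{83} - 34466 = - \frac{3003437}{83}$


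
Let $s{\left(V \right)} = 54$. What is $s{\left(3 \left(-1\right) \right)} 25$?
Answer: $1350$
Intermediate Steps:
$s{\left(3 \left(-1\right) \right)} 25 = 54 \cdot 25 = 1350$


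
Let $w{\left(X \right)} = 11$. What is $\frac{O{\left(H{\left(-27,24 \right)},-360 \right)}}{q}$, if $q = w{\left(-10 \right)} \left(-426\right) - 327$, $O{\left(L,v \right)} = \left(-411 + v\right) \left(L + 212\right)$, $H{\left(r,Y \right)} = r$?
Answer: $\frac{47545}{1671} \approx 28.453$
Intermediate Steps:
$O{\left(L,v \right)} = \left(-411 + v\right) \left(212 + L\right)$
$q = -5013$ ($q = 11 \left(-426\right) - 327 = -4686 - 327 = -5013$)
$\frac{O{\left(H{\left(-27,24 \right)},-360 \right)}}{q} = \frac{-87132 - -11097 + 212 \left(-360\right) - -9720}{-5013} = \left(-87132 + 11097 - 76320 + 9720\right) \left(- \frac{1}{5013}\right) = \left(-142635\right) \left(- \frac{1}{5013}\right) = \frac{47545}{1671}$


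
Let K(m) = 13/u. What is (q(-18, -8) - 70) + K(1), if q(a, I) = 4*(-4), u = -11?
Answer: -959/11 ≈ -87.182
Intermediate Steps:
q(a, I) = -16
K(m) = -13/11 (K(m) = 13/(-11) = 13*(-1/11) = -13/11)
(q(-18, -8) - 70) + K(1) = (-16 - 70) - 13/11 = -86 - 13/11 = -959/11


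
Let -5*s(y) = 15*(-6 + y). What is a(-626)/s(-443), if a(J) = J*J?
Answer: 391876/1347 ≈ 290.92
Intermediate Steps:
a(J) = J²
s(y) = 18 - 3*y (s(y) = -3*(-6 + y) = -(-90 + 15*y)/5 = 18 - 3*y)
a(-626)/s(-443) = (-626)²/(18 - 3*(-443)) = 391876/(18 + 1329) = 391876/1347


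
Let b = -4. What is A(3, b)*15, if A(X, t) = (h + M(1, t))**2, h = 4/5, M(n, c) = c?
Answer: 768/5 ≈ 153.60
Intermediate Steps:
h = 4/5 (h = 4*(1/5) = 4/5 ≈ 0.80000)
A(X, t) = (4/5 + t)**2
A(3, b)*15 = ((4 + 5*(-4))**2/25)*15 = ((4 - 20)**2/25)*15 = ((1/25)*(-16)**2)*15 = ((1/25)*256)*15 = (256/25)*15 = 768/5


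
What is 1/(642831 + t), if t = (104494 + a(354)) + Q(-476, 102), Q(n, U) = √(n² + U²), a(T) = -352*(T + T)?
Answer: 12149/6051520461 - 34*√205/248112338901 ≈ 2.0056e-6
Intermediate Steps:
a(T) = -704*T
Q(n, U) = √(U² + n²)
t = -144722 + 34*√205 (t = (104494 - 704*354) + √(102² + (-476)²) = (104494 - 249216) + √(10404 + 226576) = -144722 + √236980 = -144722 + 34*√205 ≈ -1.4424e+5)
1/(642831 + t) = 1/(642831 + (-144722 + 34*√205)) = 1/(498109 + 34*√205)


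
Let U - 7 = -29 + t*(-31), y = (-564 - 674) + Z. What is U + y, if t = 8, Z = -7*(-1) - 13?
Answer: -1514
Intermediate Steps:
Z = -6 (Z = 7 - 13 = -6)
y = -1244 (y = (-564 - 674) - 6 = -1238 - 6 = -1244)
U = -270 (U = 7 + (-29 + 8*(-31)) = 7 + (-29 - 248) = 7 - 277 = -270)
U + y = -270 - 1244 = -1514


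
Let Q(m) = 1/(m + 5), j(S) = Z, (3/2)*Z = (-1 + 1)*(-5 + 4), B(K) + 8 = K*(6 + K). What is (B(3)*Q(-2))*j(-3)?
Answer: 0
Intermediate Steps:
B(K) = -8 + K*(6 + K)
Z = 0 (Z = 2*((-1 + 1)*(-5 + 4))/3 = 2*(0*(-1))/3 = (⅔)*0 = 0)
j(S) = 0
Q(m) = 1/(5 + m)
(B(3)*Q(-2))*j(-3) = ((-8 + 3² + 6*3)/(5 - 2))*0 = ((-8 + 9 + 18)/3)*0 = (19*(⅓))*0 = (19/3)*0 = 0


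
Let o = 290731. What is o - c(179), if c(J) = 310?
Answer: 290421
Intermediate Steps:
o - c(179) = 290731 - 1*310 = 290731 - 310 = 290421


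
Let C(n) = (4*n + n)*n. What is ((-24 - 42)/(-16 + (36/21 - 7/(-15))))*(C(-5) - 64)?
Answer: 422730/1451 ≈ 291.34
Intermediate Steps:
C(n) = 5*n² (C(n) = (5*n)*n = 5*n²)
((-24 - 42)/(-16 + (36/21 - 7/(-15))))*(C(-5) - 64) = ((-24 - 42)/(-16 + (36/21 - 7/(-15))))*(5*(-5)² - 64) = (-66/(-16 + (36*(1/21) - 7*(-1/15))))*(5*25 - 64) = (-66/(-16 + (12/7 + 7/15)))*(125 - 64) = -66/(-16 + 229/105)*61 = -66/(-1451/105)*61 = -66*(-105/1451)*61 = (6930/1451)*61 = 422730/1451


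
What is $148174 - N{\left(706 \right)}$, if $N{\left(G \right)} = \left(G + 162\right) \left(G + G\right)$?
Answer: $-1077442$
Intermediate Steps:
$N{\left(G \right)} = 2 G \left(162 + G\right)$ ($N{\left(G \right)} = \left(162 + G\right) 2 G = 2 G \left(162 + G\right)$)
$148174 - N{\left(706 \right)} = 148174 - 2 \cdot 706 \left(162 + 706\right) = 148174 - 2 \cdot 706 \cdot 868 = 148174 - 1225616 = -1077442$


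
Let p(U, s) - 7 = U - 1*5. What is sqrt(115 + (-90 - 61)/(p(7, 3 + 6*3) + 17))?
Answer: sqrt(73814)/26 ≈ 10.450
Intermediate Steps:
p(U, s) = 2 + U (p(U, s) = 7 + (U - 1*5) = 7 + (U - 5) = 7 + (-5 + U) = 2 + U)
sqrt(115 + (-90 - 61)/(p(7, 3 + 6*3) + 17)) = sqrt(115 + (-90 - 61)/((2 + 7) + 17)) = sqrt(115 - 151/(9 + 17)) = sqrt(115 - 151/26) = sqrt(2839/26) = sqrt(73814)/26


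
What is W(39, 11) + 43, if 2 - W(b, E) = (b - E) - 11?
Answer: 28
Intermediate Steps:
W(b, E) = 13 + E - b (W(b, E) = 2 - ((b - E) - 11) = 2 - (-11 + b - E) = 2 + (11 + E - b) = 13 + E - b)
W(39, 11) + 43 = (13 + 11 - 1*39) + 43 = (13 + 11 - 39) + 43 = -15 + 43 = 28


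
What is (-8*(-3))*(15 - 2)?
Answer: 312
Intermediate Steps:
(-8*(-3))*(15 - 2) = 24*13 = 312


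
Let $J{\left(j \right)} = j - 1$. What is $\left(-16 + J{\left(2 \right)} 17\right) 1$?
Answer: $1$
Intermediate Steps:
$J{\left(j \right)} = -1 + j$
$\left(-16 + J{\left(2 \right)} 17\right) 1 = \left(-16 + \left(-1 + 2\right) 17\right) 1 = \left(-16 + 1 \cdot 17\right) 1 = \left(-16 + 17\right) 1 = 1 \cdot 1 = 1$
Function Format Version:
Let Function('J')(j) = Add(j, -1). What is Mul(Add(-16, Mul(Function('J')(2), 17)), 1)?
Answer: 1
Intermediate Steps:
Function('J')(j) = Add(-1, j)
Mul(Add(-16, Mul(Function('J')(2), 17)), 1) = Mul(Add(-16, Mul(Add(-1, 2), 17)), 1) = Mul(Add(-16, Mul(1, 17)), 1) = Mul(Add(-16, 17), 1) = Mul(1, 1) = 1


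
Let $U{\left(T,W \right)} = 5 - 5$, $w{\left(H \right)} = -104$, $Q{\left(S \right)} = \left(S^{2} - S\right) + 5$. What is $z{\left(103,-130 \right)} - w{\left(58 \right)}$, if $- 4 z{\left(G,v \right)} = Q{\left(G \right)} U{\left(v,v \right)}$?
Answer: $104$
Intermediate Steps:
$Q{\left(S \right)} = 5 + S^{2} - S$
$U{\left(T,W \right)} = 0$ ($U{\left(T,W \right)} = 5 - 5 = 0$)
$z{\left(G,v \right)} = 0$ ($z{\left(G,v \right)} = - \frac{\left(5 + G^{2} - G\right) 0}{4} = \left(- \frac{1}{4}\right) 0 = 0$)
$z{\left(103,-130 \right)} - w{\left(58 \right)} = 0 - -104 = 0 + 104 = 104$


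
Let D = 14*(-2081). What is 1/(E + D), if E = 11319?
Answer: -1/17815 ≈ -5.6132e-5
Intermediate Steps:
D = -29134
1/(E + D) = 1/(11319 - 29134) = 1/(-17815) = -1/17815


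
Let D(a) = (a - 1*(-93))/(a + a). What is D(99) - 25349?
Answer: -836485/33 ≈ -25348.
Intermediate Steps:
D(a) = (93 + a)/(2*a) (D(a) = (a + 93)/((2*a)) = (93 + a)*(1/(2*a)) = (93 + a)/(2*a))
D(99) - 25349 = (1/2)*(93 + 99)/99 - 25349 = (1/2)*(1/99)*192 - 25349 = 32/33 - 25349 = -836485/33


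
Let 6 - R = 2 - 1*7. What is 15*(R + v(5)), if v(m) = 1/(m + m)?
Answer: 333/2 ≈ 166.50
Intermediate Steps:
v(m) = 1/(2*m)
R = 11 (R = 6 - (2 - 1*7) = 6 - (2 - 7) = 6 - 1*(-5) = 6 + 5 = 11)
15*(R + v(5)) = 15*(11 + (1/2)/5) = 15*(11 + (1/2)*(1/5)) = 15*(11 + 1/10) = 15*(111/10) = 333/2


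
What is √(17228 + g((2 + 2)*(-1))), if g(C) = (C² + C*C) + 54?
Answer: √17314 ≈ 131.58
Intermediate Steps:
g(C) = 54 + 2*C² (g(C) = (C² + C²) + 54 = 2*C² + 54 = 54 + 2*C²)
√(17228 + g((2 + 2)*(-1))) = √(17228 + (54 + 2*((2 + 2)*(-1))²)) = √(17228 + (54 + 2*(4*(-1))²)) = √(17228 + (54 + 2*(-4)²)) = √(17228 + (54 + 2*16)) = √(17228 + (54 + 32)) = √(17228 + 86) = √17314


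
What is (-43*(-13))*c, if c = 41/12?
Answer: 22919/12 ≈ 1909.9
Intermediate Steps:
c = 41/12 (c = 41*(1/12) = 41/12 ≈ 3.4167)
(-43*(-13))*c = -43*(-13)*(41/12) = 559*(41/12) = 22919/12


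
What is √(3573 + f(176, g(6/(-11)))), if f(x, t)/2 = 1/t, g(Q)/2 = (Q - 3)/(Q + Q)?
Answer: √603889/13 ≈ 59.777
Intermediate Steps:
g(Q) = (-3 + Q)/Q (g(Q) = 2*((Q - 3)/(Q + Q)) = 2*((-3 + Q)/((2*Q))) = 2*((-3 + Q)*(1/(2*Q))) = 2*((-3 + Q)/(2*Q)) = (-3 + Q)/Q)
f(x, t) = 2/t
√(3573 + f(176, g(6/(-11)))) = √(3573 + 2/(((-3 + 6/(-11))/((6/(-11)))))) = √(3573 + 2/(((-3 + 6*(-1/11))/((6*(-1/11)))))) = √(3573 + 2/(((-3 - 6/11)/(-6/11)))) = √(3573 + 2/((-11/6*(-39/11)))) = √(3573 + 2/(13/2)) = √(3573 + 2*(2/13)) = √(3573 + 4/13) = √(46453/13) = √603889/13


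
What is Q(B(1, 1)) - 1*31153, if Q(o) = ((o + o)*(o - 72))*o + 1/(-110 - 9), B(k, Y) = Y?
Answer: -3724106/119 ≈ -31295.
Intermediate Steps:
Q(o) = -1/119 + 2*o²*(-72 + o) (Q(o) = ((2*o)*(-72 + o))*o + 1/(-119) = (2*o*(-72 + o))*o - 1/119 = 2*o²*(-72 + o) - 1/119 = -1/119 + 2*o²*(-72 + o))
Q(B(1, 1)) - 1*31153 = (-1/119 - 144*1² + 2*1³) - 1*31153 = (-1/119 - 144*1 + 2*1) - 31153 = (-1/119 - 144 + 2) - 31153 = -16899/119 - 31153 = -3724106/119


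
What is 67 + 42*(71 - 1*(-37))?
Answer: 4603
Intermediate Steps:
67 + 42*(71 - 1*(-37)) = 67 + 42*(71 + 37) = 67 + 42*108 = 67 + 4536 = 4603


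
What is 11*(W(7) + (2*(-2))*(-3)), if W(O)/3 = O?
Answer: 363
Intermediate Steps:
W(O) = 3*O
11*(W(7) + (2*(-2))*(-3)) = 11*(3*7 + (2*(-2))*(-3)) = 11*(21 - 4*(-3)) = 11*(21 + 12) = 11*33 = 363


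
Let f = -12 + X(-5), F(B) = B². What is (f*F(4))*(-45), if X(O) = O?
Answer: 12240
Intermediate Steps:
f = -17 (f = -12 - 5 = -17)
(f*F(4))*(-45) = -17*4²*(-45) = -17*16*(-45) = -272*(-45) = 12240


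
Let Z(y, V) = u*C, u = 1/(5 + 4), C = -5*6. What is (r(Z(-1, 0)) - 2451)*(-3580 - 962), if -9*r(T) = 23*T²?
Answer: 304058134/27 ≈ 1.1261e+7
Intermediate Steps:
C = -30
u = ⅑ (u = 1/9 = ⅑ ≈ 0.11111)
Z(y, V) = -10/3 (Z(y, V) = (⅑)*(-30) = -10/3)
r(T) = -23*T²/9
(r(Z(-1, 0)) - 2451)*(-3580 - 962) = (-23*(-10/3)²/9 - 2451)*(-3580 - 962) = (-23/9*100/9 - 2451)*(-4542) = (-2300/81 - 2451)*(-4542) = -200831/81*(-4542) = 304058134/27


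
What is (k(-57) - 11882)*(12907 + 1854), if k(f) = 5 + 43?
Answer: -174681674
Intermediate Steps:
k(f) = 48
(k(-57) - 11882)*(12907 + 1854) = (48 - 11882)*(12907 + 1854) = -11834*14761 = -174681674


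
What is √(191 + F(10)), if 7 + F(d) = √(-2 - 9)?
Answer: √(184 + I*√11) ≈ 13.565 + 0.1222*I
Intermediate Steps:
F(d) = -7 + I*√11 (F(d) = -7 + √(-2 - 9) = -7 + √(-11) = -7 + I*√11)
√(191 + F(10)) = √(191 + (-7 + I*√11)) = √(184 + I*√11)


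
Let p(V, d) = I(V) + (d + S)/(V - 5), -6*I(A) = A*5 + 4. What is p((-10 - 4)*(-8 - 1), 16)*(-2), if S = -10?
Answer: 76678/363 ≈ 211.23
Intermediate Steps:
I(A) = -2/3 - 5*A/6 (I(A) = -(A*5 + 4)/6 = -(5*A + 4)/6 = -(4 + 5*A)/6 = -2/3 - 5*A/6)
p(V, d) = -2/3 - 5*V/6 + (-10 + d)/(-5 + V) (p(V, d) = (-2/3 - 5*V/6) + (d - 10)/(V - 5) = (-2/3 - 5*V/6) + (-10 + d)/(-5 + V) = -2/3 - 5*V/6 + (-10 + d)/(-5 + V))
p((-10 - 4)*(-8 - 1), 16)*(-2) = ((-40 - 5*(-10 - 4)**2*(-8 - 1)**2 + 6*16 + 21*((-10 - 4)*(-8 - 1)))/(6*(-5 + (-10 - 4)*(-8 - 1))))*(-2) = ((-40 - 5*(-14*(-9))**2 + 96 + 21*(-14*(-9)))/(6*(-5 - 14*(-9))))*(-2) = ((-40 - 5*126**2 + 96 + 21*126)/(6*(-5 + 126)))*(-2) = ((1/6)*(-40 - 5*15876 + 96 + 2646)/121)*(-2) = ((1/6)*(1/121)*(-40 - 79380 + 96 + 2646))*(-2) = ((1/6)*(1/121)*(-76678))*(-2) = -38339/363*(-2) = 76678/363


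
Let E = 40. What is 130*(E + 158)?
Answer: 25740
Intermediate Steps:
130*(E + 158) = 130*(40 + 158) = 130*198 = 25740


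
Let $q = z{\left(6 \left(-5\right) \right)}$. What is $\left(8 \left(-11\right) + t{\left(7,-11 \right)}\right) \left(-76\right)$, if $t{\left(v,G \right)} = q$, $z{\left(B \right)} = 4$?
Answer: $6384$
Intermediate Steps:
$q = 4$
$t{\left(v,G \right)} = 4$
$\left(8 \left(-11\right) + t{\left(7,-11 \right)}\right) \left(-76\right) = \left(8 \left(-11\right) + 4\right) \left(-76\right) = \left(-88 + 4\right) \left(-76\right) = \left(-84\right) \left(-76\right) = 6384$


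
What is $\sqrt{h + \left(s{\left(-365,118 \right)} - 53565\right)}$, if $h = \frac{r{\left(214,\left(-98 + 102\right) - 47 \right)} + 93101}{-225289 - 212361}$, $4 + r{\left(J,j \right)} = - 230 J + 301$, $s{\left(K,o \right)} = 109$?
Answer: $\frac{31 i \sqrt{106543695497}}{43765} \approx 231.21 i$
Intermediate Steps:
$r{\left(J,j \right)} = 297 - 230 J$ ($r{\left(J,j \right)} = -4 - \left(-301 + 230 J\right) = 297 - 230 J$)
$h = - \frac{22089}{218825}$ ($h = \frac{\left(297 - 49220\right) + 93101}{-225289 - 212361} = \frac{\left(297 - 49220\right) + 93101}{-437650} = \left(-48923 + 93101\right) \left(- \frac{1}{437650}\right) = 44178 \left(- \frac{1}{437650}\right) = - \frac{22089}{218825} \approx -0.10094$)
$\sqrt{h + \left(s{\left(-365,118 \right)} - 53565\right)} = \sqrt{- \frac{22089}{218825} + \left(109 - 53565\right)} = \sqrt{- \frac{22089}{218825} - 53456} = \sqrt{- \frac{11697531289}{218825}} = \frac{31 i \sqrt{106543695497}}{43765}$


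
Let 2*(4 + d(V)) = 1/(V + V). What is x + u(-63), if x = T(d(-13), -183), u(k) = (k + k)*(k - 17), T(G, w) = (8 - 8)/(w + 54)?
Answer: 10080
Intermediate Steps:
d(V) = -4 + 1/(4*V) (d(V) = -4 + 1/(2*(V + V)) = -4 + 1/(2*((2*V))) = -4 + (1/(2*V))/2 = -4 + 1/(4*V))
T(G, w) = 0 (T(G, w) = 0/(54 + w) = 0)
u(k) = 2*k*(-17 + k) (u(k) = (2*k)*(-17 + k) = 2*k*(-17 + k))
x = 0
x + u(-63) = 0 + 2*(-63)*(-17 - 63) = 0 + 2*(-63)*(-80) = 0 + 10080 = 10080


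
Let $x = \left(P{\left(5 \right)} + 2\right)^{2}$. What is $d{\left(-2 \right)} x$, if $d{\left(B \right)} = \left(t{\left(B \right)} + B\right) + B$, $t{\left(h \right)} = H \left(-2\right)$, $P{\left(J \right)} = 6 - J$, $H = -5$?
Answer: $54$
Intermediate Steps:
$t{\left(h \right)} = 10$ ($t{\left(h \right)} = \left(-5\right) \left(-2\right) = 10$)
$d{\left(B \right)} = 10 + 2 B$ ($d{\left(B \right)} = \left(10 + B\right) + B = 10 + 2 B$)
$x = 9$ ($x = \left(\left(6 - 5\right) + 2\right)^{2} = \left(1 + 2\right)^{2} = 3^{2} = 9$)
$d{\left(-2 \right)} x = \left(10 + 2 \left(-2\right)\right) 9 = \left(10 - 4\right) 9 = 6 \cdot 9 = 54$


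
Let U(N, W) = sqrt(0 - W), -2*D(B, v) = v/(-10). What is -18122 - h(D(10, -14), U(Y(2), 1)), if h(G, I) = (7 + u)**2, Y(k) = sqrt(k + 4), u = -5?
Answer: -18126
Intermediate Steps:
D(B, v) = v/20 (D(B, v) = -v/(2*(-10)) = -v*(-1)/(2*10) = -(-1)*v/20 = v/20)
Y(k) = sqrt(4 + k)
U(N, W) = sqrt(-W)
h(G, I) = 4 (h(G, I) = (7 - 5)**2 = 2**2 = 4)
-18122 - h(D(10, -14), U(Y(2), 1)) = -18122 - 1*4 = -18122 - 4 = -18126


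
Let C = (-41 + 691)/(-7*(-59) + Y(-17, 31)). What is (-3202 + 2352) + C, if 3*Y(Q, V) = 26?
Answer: -214660/253 ≈ -848.46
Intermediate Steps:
Y(Q, V) = 26/3 (Y(Q, V) = (⅓)*26 = 26/3)
C = 390/253 (C = (-41 + 691)/(-7*(-59) + 26/3) = 650/(413 + 26/3) = 650/(1265/3) = 650*(3/1265) = 390/253 ≈ 1.5415)
(-3202 + 2352) + C = (-3202 + 2352) + 390/253 = -850 + 390/253 = -214660/253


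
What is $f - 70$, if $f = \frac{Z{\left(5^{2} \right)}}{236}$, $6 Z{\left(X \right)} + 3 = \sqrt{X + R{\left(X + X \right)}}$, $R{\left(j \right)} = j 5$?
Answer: $- \frac{33041}{472} + \frac{5 \sqrt{11}}{1416} \approx -69.99$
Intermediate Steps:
$R{\left(j \right)} = 5 j$
$Z{\left(X \right)} = - \frac{1}{2} + \frac{\sqrt{11} \sqrt{X}}{6}$ ($Z{\left(X \right)} = - \frac{1}{2} + \frac{\sqrt{X + 5 \left(X + X\right)}}{6} = - \frac{1}{2} + \frac{\sqrt{X + 5 \cdot 2 X}}{6} = - \frac{1}{2} + \frac{\sqrt{X + 10 X}}{6} = - \frac{1}{2} + \frac{\sqrt{11 X}}{6} = - \frac{1}{2} + \frac{\sqrt{11} \sqrt{X}}{6}$)
$f = - \frac{1}{472} + \frac{5 \sqrt{11}}{1416}$ ($f = \frac{- \frac{1}{2} + \frac{\sqrt{11} \sqrt{5^{2}}}{6}}{236} = \left(- \frac{1}{2} + \frac{\sqrt{11} \sqrt{25}}{6}\right) \frac{1}{236} = \left(- \frac{1}{2} + \frac{1}{6} \sqrt{11} \cdot 5\right) \frac{1}{236} = \left(- \frac{1}{2} + \frac{5 \sqrt{11}}{6}\right) \frac{1}{236} = - \frac{1}{472} + \frac{5 \sqrt{11}}{1416} \approx 0.0095926$)
$f - 70 = \left(- \frac{1}{472} + \frac{5 \sqrt{11}}{1416}\right) - 70 = - \frac{33041}{472} + \frac{5 \sqrt{11}}{1416}$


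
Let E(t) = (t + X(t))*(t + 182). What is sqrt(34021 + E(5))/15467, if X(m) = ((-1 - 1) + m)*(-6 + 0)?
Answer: 9*sqrt(390)/15467 ≈ 0.011491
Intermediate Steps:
X(m) = 12 - 6*m (X(m) = (-2 + m)*(-6) = 12 - 6*m)
E(t) = (12 - 5*t)*(182 + t) (E(t) = (t + (12 - 6*t))*(t + 182) = (12 - 5*t)*(182 + t))
sqrt(34021 + E(5))/15467 = sqrt(34021 + (2184 - 898*5 - 5*5**2))/15467 = sqrt(34021 + (2184 - 4490 - 5*25))*(1/15467) = sqrt(34021 + (2184 - 4490 - 125))*(1/15467) = sqrt(34021 - 2431)*(1/15467) = sqrt(31590)*(1/15467) = (9*sqrt(390))*(1/15467) = 9*sqrt(390)/15467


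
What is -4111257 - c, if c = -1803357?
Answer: -2307900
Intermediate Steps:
-4111257 - c = -4111257 - 1*(-1803357) = -4111257 + 1803357 = -2307900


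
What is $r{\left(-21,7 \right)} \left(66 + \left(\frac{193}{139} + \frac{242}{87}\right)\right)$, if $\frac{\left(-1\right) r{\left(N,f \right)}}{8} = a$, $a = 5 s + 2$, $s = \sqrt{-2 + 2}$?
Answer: $- \frac{13577072}{12093} \approx -1122.7$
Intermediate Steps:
$s = 0$ ($s = \sqrt{0} = 0$)
$a = 2$ ($a = 5 \cdot 0 + 2 = 0 + 2 = 2$)
$r{\left(N,f \right)} = -16$ ($r{\left(N,f \right)} = \left(-8\right) 2 = -16$)
$r{\left(-21,7 \right)} \left(66 + \left(\frac{193}{139} + \frac{242}{87}\right)\right) = - 16 \left(66 + \left(\frac{193}{139} + \frac{242}{87}\right)\right) = - 16 \left(66 + \frac{50429}{12093}\right) = \left(-16\right) \frac{848567}{12093} = - \frac{13577072}{12093}$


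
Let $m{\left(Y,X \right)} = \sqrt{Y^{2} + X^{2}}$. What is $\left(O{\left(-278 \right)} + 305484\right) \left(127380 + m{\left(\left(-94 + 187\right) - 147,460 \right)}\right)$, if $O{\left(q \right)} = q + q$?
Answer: $38841728640 + 609856 \sqrt{53629} \approx 3.8983 \cdot 10^{10}$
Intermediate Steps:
$m{\left(Y,X \right)} = \sqrt{X^{2} + Y^{2}}$
$O{\left(q \right)} = 2 q$
$\left(O{\left(-278 \right)} + 305484\right) \left(127380 + m{\left(\left(-94 + 187\right) - 147,460 \right)}\right) = \left(2 \left(-278\right) + 305484\right) \left(127380 + \sqrt{460^{2} + \left(\left(-94 + 187\right) - 147\right)^{2}}\right) = \left(-556 + 305484\right) \left(127380 + \sqrt{211600 + \left(93 - 147\right)^{2}}\right) = 304928 \left(127380 + \sqrt{211600 + \left(-54\right)^{2}}\right) = 304928 \left(127380 + \sqrt{211600 + 2916}\right) = 304928 \left(127380 + \sqrt{214516}\right) = 304928 \left(127380 + 2 \sqrt{53629}\right) = 38841728640 + 609856 \sqrt{53629}$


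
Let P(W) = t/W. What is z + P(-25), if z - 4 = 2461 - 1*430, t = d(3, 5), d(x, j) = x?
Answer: 50872/25 ≈ 2034.9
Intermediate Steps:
t = 3
z = 2035 (z = 4 + (2461 - 1*430) = 4 + (2461 - 430) = 4 + 2031 = 2035)
P(W) = 3/W
z + P(-25) = 2035 + 3/(-25) = 2035 + 3*(-1/25) = 2035 - 3/25 = 50872/25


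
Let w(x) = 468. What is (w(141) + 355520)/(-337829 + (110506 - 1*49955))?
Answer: -177994/138639 ≈ -1.2839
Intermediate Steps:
(w(141) + 355520)/(-337829 + (110506 - 1*49955)) = (468 + 355520)/(-337829 + (110506 - 1*49955)) = 355988/(-337829 + (110506 - 49955)) = 355988/(-337829 + 60551) = 355988/(-277278) = 355988*(-1/277278) = -177994/138639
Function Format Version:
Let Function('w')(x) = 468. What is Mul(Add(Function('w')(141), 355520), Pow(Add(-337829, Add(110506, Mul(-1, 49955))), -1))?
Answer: Rational(-177994, 138639) ≈ -1.2839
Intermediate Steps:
Mul(Add(Function('w')(141), 355520), Pow(Add(-337829, Add(110506, Mul(-1, 49955))), -1)) = Mul(Add(468, 355520), Pow(Add(-337829, Add(110506, Mul(-1, 49955))), -1)) = Mul(355988, Pow(Add(-337829, Add(110506, -49955)), -1)) = Mul(355988, Pow(Add(-337829, 60551), -1)) = Mul(355988, Pow(-277278, -1)) = Mul(355988, Rational(-1, 277278)) = Rational(-177994, 138639)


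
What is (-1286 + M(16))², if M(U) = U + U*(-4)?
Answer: 1779556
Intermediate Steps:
M(U) = -3*U (M(U) = U - 4*U = -3*U)
(-1286 + M(16))² = (-1286 - 3*16)² = (-1286 - 48)² = (-1334)² = 1779556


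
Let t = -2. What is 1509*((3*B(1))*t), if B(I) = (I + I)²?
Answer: -36216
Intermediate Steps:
B(I) = 4*I² (B(I) = (2*I)² = 4*I²)
1509*((3*B(1))*t) = 1509*((3*(4*1²))*(-2)) = 1509*((3*(4*1))*(-2)) = 1509*((3*4)*(-2)) = 1509*(12*(-2)) = 1509*(-24) = -36216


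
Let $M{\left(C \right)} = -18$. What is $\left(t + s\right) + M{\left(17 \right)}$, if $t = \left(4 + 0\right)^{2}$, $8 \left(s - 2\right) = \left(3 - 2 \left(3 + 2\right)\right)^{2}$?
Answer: $\frac{49}{8} \approx 6.125$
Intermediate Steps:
$s = \frac{65}{8}$ ($s = 2 + \frac{\left(3 - 2 \left(3 + 2\right)\right)^{2}}{8} = 2 + \frac{\left(3 - 10\right)^{2}}{8} = 2 + \frac{\left(-7\right)^{2}}{8} = 2 + \frac{1}{8} \cdot 49 = 2 + \frac{49}{8} = \frac{65}{8} \approx 8.125$)
$t = 16$ ($t = 4^{2} = 16$)
$\left(t + s\right) + M{\left(17 \right)} = \left(16 + \frac{65}{8}\right) - 18 = \frac{193}{8} - 18 = \frac{49}{8}$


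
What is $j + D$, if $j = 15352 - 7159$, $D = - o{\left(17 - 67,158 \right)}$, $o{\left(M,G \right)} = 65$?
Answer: $8128$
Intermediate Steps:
$D = -65$ ($D = \left(-1\right) 65 = -65$)
$j = 8193$
$j + D = 8193 - 65 = 8128$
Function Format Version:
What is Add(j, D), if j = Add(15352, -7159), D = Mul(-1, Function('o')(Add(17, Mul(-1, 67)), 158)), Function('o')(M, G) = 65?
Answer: 8128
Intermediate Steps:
D = -65 (D = Mul(-1, 65) = -65)
j = 8193
Add(j, D) = Add(8193, -65) = 8128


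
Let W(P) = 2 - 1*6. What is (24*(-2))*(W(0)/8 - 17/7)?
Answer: 984/7 ≈ 140.57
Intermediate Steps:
W(P) = -4 (W(P) = 2 - 6 = -4)
(24*(-2))*(W(0)/8 - 17/7) = (24*(-2))*(-4/8 - 17/7) = -48*(-4*⅛ - 17*⅐) = -48*(-½ - 17/7) = -48*(-41/14) = 984/7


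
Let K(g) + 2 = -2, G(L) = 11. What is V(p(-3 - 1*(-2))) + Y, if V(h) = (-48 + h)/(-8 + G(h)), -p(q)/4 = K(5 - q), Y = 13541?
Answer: 40591/3 ≈ 13530.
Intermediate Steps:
K(g) = -4 (K(g) = -2 - 2 = -4)
p(q) = 16 (p(q) = -4*(-4) = 16)
V(h) = -16 + h/3 (V(h) = (-48 + h)/(-8 + 11) = (-48 + h)/3 = (-48 + h)*(⅓) = -16 + h/3)
V(p(-3 - 1*(-2))) + Y = (-16 + (⅓)*16) + 13541 = (-16 + 16/3) + 13541 = -32/3 + 13541 = 40591/3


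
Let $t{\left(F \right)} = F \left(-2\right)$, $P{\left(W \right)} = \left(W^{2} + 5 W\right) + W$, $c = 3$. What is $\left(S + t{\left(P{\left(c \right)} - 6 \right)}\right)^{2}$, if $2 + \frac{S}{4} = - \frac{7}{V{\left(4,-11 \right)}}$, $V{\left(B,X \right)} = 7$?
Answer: $2916$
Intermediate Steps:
$P{\left(W \right)} = W^{2} + 6 W$
$t{\left(F \right)} = - 2 F$
$S = -12$ ($S = -8 + 4 \left(- \frac{7}{7}\right) = -8 + 4 \left(\left(-7\right) \frac{1}{7}\right) = -8 + 4 \left(-1\right) = -8 - 4 = -12$)
$\left(S + t{\left(P{\left(c \right)} - 6 \right)}\right)^{2} = \left(-12 - 2 \left(3 \left(6 + 3\right) - 6\right)\right)^{2} = \left(-12 - 2 \left(3 \cdot 9 - 6\right)\right)^{2} = \left(-12 - 2 \left(27 - 6\right)\right)^{2} = \left(-12 - 42\right)^{2} = \left(-54\right)^{2} = 2916$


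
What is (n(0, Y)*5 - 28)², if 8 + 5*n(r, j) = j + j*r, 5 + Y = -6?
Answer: 2209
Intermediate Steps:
Y = -11 (Y = -5 - 6 = -11)
n(r, j) = -8/5 + j/5 + j*r/5 (n(r, j) = -8/5 + (j + j*r)/5 = -8/5 + (j/5 + j*r/5) = -8/5 + j/5 + j*r/5)
(n(0, Y)*5 - 28)² = ((-8/5 + (⅕)*(-11) + (⅕)*(-11)*0)*5 - 28)² = ((-8/5 - 11/5 + 0)*5 - 28)² = (-19/5*5 - 28)² = (-19 - 28)² = (-47)² = 2209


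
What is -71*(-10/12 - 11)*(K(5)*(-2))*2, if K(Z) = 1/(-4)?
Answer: 5041/6 ≈ 840.17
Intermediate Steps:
K(Z) = -1/4
-71*(-10/12 - 11)*(K(5)*(-2))*2 = -71*(-10/12 - 11)*-1/4*(-2)*2 = -71*(-10*1/12 - 11)*(1/2)*2 = -71*(-5/6 - 11) = -(-5041)/6 = -71*(-71/6) = 5041/6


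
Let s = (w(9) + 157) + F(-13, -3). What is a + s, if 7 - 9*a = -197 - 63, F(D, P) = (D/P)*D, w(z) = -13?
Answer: 352/3 ≈ 117.33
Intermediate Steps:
F(D, P) = D²/P
a = 89/3 (a = 7/9 - (-197 - 63)/9 = 7/9 - ⅑*(-260) = 7/9 + 260/9 = 89/3 ≈ 29.667)
s = 263/3 (s = (-13 + 157) + (-13)²/(-3) = 144 + 169*(-⅓) = 144 - 169/3 = 263/3 ≈ 87.667)
a + s = 89/3 + 263/3 = 352/3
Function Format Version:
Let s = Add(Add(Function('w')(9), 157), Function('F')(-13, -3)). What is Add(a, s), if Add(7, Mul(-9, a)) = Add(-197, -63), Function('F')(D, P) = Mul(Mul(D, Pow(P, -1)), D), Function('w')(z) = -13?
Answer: Rational(352, 3) ≈ 117.33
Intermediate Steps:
Function('F')(D, P) = Mul(Pow(D, 2), Pow(P, -1))
a = Rational(89, 3) (a = Add(Rational(7, 9), Mul(Rational(-1, 9), Add(-197, -63))) = Add(Rational(7, 9), Mul(Rational(-1, 9), -260)) = Add(Rational(7, 9), Rational(260, 9)) = Rational(89, 3) ≈ 29.667)
s = Rational(263, 3) (s = Add(Add(-13, 157), Mul(Pow(-13, 2), Pow(-3, -1))) = Add(144, Mul(169, Rational(-1, 3))) = Add(144, Rational(-169, 3)) = Rational(263, 3) ≈ 87.667)
Add(a, s) = Add(Rational(89, 3), Rational(263, 3)) = Rational(352, 3)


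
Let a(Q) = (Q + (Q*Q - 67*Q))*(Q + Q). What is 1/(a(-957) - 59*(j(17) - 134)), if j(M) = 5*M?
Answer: -1/1873824163 ≈ -5.3367e-10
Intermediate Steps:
a(Q) = 2*Q*(Q² - 66*Q) (a(Q) = (Q + (Q² - 67*Q))*(2*Q) = (Q² - 66*Q)*(2*Q) = 2*Q*(Q² - 66*Q))
1/(a(-957) - 59*(j(17) - 134)) = 1/(2*(-957)²*(-66 - 957) - 59*(5*17 - 134)) = 1/(2*915849*(-1023) - 59*(85 - 134)) = 1/(-1873827054 - 59*(-49)) = 1/(-1873827054 + 2891) = 1/(-1873824163) = -1/1873824163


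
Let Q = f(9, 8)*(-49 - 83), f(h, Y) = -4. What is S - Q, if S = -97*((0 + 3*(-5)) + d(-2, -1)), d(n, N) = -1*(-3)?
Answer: 636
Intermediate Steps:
Q = 528 (Q = -4*(-49 - 83) = -4*(-132) = 528)
d(n, N) = 3
S = 1164 (S = -97*((0 + 3*(-5)) + 3) = -97*((0 - 15) + 3) = -97*(-15 + 3) = -97*(-12) = 1164)
S - Q = 1164 - 1*528 = 1164 - 528 = 636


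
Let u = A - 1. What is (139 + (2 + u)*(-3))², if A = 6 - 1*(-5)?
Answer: 10609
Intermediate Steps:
A = 11 (A = 6 + 5 = 11)
u = 10 (u = 11 - 1 = 10)
(139 + (2 + u)*(-3))² = (139 + (2 + 10)*(-3))² = (139 + 12*(-3))² = (139 - 36)² = 103² = 10609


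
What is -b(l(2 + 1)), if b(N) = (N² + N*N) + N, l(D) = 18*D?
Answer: -5886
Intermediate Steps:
b(N) = N + 2*N² (b(N) = (N² + N²) + N = 2*N² + N = N + 2*N²)
-b(l(2 + 1)) = -18*(2 + 1)*(1 + 2*(18*(2 + 1))) = -18*3*(1 + 2*(18*3)) = -54*(1 + 2*54) = -54*(1 + 108) = -54*109 = -1*5886 = -5886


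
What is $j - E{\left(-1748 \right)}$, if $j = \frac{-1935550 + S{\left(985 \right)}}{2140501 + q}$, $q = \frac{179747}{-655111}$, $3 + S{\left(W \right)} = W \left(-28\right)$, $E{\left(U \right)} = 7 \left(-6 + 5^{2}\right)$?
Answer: $- \frac{187787390947675}{1402265570864} \approx -133.92$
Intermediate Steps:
$E{\left(U \right)} = 133$ ($E{\left(U \right)} = 7 \left(-6 + 25\right) = 7 \cdot 19 = 133$)
$S{\left(W \right)} = -3 - 28 W$ ($S{\left(W \right)} = -3 + W \left(-28\right) = -3 - 28 W$)
$q = - \frac{179747}{655111}$ ($q = 179747 \left(- \frac{1}{655111}\right) = - \frac{179747}{655111} \approx -0.27438$)
$j = - \frac{1286070022763}{1402265570864}$ ($j = \frac{-1935550 - 27583}{2140501 - \frac{179747}{655111}} = \frac{-1935550 - 27583}{\frac{1402265570864}{655111}} = \left(-1935550 - 27583\right) \frac{655111}{1402265570864} = \left(-1963133\right) \frac{655111}{1402265570864} = - \frac{1286070022763}{1402265570864} \approx -0.91714$)
$j - E{\left(-1748 \right)} = - \frac{1286070022763}{1402265570864} - 133 = - \frac{187787390947675}{1402265570864}$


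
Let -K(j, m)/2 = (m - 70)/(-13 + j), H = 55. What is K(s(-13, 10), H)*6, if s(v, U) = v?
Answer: -90/13 ≈ -6.9231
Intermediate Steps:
K(j, m) = -2*(-70 + m)/(-13 + j) (K(j, m) = -2*(m - 70)/(-13 + j) = -2*(-70 + m)/(-13 + j))
K(s(-13, 10), H)*6 = (2*(70 - 1*55)/(-13 - 13))*6 = (2*(70 - 55)/(-26))*6 = (2*(-1/26)*15)*6 = -15/13*6 = -90/13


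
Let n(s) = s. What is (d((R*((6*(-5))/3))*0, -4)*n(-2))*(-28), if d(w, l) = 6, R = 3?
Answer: 336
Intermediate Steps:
(d((R*((6*(-5))/3))*0, -4)*n(-2))*(-28) = (6*(-2))*(-28) = -12*(-28) = 336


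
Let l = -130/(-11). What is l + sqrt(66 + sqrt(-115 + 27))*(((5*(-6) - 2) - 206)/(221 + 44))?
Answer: 130/11 - 238*sqrt(66 + 2*I*sqrt(22))/265 ≈ 4.5036 - 0.51723*I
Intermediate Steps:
l = 130/11 (l = -130*(-1/11) = 130/11 ≈ 11.818)
l + sqrt(66 + sqrt(-115 + 27))*(((5*(-6) - 2) - 206)/(221 + 44)) = 130/11 + sqrt(66 + sqrt(-115 + 27))*(((5*(-6) - 2) - 206)/(221 + 44)) = 130/11 + sqrt(66 + sqrt(-88))*(((-30 - 2) - 206)/265) = 130/11 + sqrt(66 + 2*I*sqrt(22))*((-32 - 206)*(1/265)) = 130/11 + sqrt(66 + 2*I*sqrt(22))*(-238*1/265) = 130/11 + sqrt(66 + 2*I*sqrt(22))*(-238/265) = 130/11 - 238*sqrt(66 + 2*I*sqrt(22))/265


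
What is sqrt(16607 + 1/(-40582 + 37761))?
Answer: sqrt(132159184066)/2821 ≈ 128.87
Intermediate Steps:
sqrt(16607 + 1/(-40582 + 37761)) = sqrt(16607 + 1/(-2821)) = sqrt(16607 - 1/2821) = sqrt(46848346/2821) = sqrt(132159184066)/2821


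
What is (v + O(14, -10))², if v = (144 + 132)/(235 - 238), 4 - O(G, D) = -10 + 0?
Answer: 6084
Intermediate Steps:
O(G, D) = 14 (O(G, D) = 4 - (-10 + 0) = 4 - 1*(-10) = 4 + 10 = 14)
v = -92 (v = 276/(-3) = 276*(-⅓) = -92)
(v + O(14, -10))² = (-92 + 14)² = (-78)² = 6084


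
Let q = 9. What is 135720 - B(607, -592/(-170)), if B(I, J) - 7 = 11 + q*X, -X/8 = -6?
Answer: 135270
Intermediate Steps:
X = 48 (X = -8*(-6) = 48)
B(I, J) = 450 (B(I, J) = 7 + (11 + 9*48) = 7 + (11 + 432) = 7 + 443 = 450)
135720 - B(607, -592/(-170)) = 135720 - 1*450 = 135720 - 450 = 135270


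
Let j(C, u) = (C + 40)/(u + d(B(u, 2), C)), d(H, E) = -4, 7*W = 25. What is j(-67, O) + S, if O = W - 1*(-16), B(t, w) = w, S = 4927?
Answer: 536854/109 ≈ 4925.3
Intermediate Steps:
W = 25/7 (W = (⅐)*25 = 25/7 ≈ 3.5714)
O = 137/7 (O = 25/7 - 1*(-16) = 25/7 + 16 = 137/7 ≈ 19.571)
j(C, u) = (40 + C)/(-4 + u) (j(C, u) = (C + 40)/(u - 4) = (40 + C)/(-4 + u))
j(-67, O) + S = (40 - 67)/(-4 + 137/7) + 4927 = -27/(109/7) + 4927 = (7/109)*(-27) + 4927 = -189/109 + 4927 = 536854/109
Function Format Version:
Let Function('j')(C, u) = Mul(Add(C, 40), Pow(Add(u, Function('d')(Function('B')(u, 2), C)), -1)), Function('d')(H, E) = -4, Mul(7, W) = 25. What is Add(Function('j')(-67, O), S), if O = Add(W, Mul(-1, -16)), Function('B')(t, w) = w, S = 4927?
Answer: Rational(536854, 109) ≈ 4925.3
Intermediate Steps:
W = Rational(25, 7) (W = Mul(Rational(1, 7), 25) = Rational(25, 7) ≈ 3.5714)
O = Rational(137, 7) (O = Add(Rational(25, 7), Mul(-1, -16)) = Add(Rational(25, 7), 16) = Rational(137, 7) ≈ 19.571)
Function('j')(C, u) = Mul(Pow(Add(-4, u), -1), Add(40, C)) (Function('j')(C, u) = Mul(Add(C, 40), Pow(Add(u, -4), -1)) = Mul(Add(40, C), Pow(Add(-4, u), -1)) = Mul(Pow(Add(-4, u), -1), Add(40, C)))
Add(Function('j')(-67, O), S) = Add(Mul(Pow(Add(-4, Rational(137, 7)), -1), Add(40, -67)), 4927) = Add(Mul(Pow(Rational(109, 7), -1), -27), 4927) = Add(Mul(Rational(7, 109), -27), 4927) = Add(Rational(-189, 109), 4927) = Rational(536854, 109)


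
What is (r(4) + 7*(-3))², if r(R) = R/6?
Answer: 3721/9 ≈ 413.44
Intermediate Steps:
r(R) = R/6 (r(R) = R*(⅙) = R/6)
(r(4) + 7*(-3))² = ((⅙)*4 + 7*(-3))² = (⅔ - 21)² = (-61/3)² = 3721/9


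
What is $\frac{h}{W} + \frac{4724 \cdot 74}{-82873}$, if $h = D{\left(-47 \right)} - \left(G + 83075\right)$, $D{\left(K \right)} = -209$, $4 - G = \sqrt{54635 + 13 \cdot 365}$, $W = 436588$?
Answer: $- \frac{39880753278}{9045339331} + \frac{\sqrt{14845}}{218294} \approx -4.4084$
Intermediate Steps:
$G = 4 - 2 \sqrt{14845}$ ($G = 4 - \sqrt{54635 + 13 \cdot 365} = 4 - \sqrt{54635 + 4745} = 4 - \sqrt{59380} = 4 - 2 \sqrt{14845} \approx -239.68$)
$h = -83288 + 2 \sqrt{14845}$ ($h = -209 - \left(\left(4 - 2 \sqrt{14845}\right) + 83075\right) = -209 - \left(83079 - 2 \sqrt{14845}\right) = -83288 + 2 \sqrt{14845} \approx -83044.0$)
$\frac{h}{W} + \frac{4724 \cdot 74}{-82873} = \frac{-83288 + 2 \sqrt{14845}}{436588} + \frac{4724 \cdot 74}{-82873} = \left(-83288 + 2 \sqrt{14845}\right) \frac{1}{436588} + 349576 \left(- \frac{1}{82873}\right) = \left(- \frac{20822}{109147} + \frac{\sqrt{14845}}{218294}\right) - \frac{349576}{82873} = - \frac{39880753278}{9045339331} + \frac{\sqrt{14845}}{218294}$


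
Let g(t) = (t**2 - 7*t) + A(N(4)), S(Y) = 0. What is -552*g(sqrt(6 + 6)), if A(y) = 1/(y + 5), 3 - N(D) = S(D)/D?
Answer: -6693 + 7728*sqrt(3) ≈ 6692.3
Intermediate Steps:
N(D) = 3 (N(D) = 3 - 0/D = 3 - 1*0 = 3 + 0 = 3)
A(y) = 1/(5 + y)
g(t) = 1/8 + t**2 - 7*t (g(t) = (t**2 - 7*t) + 1/(5 + 3) = (t**2 - 7*t) + 1/8 = 1/8 + t**2 - 7*t)
-552*g(sqrt(6 + 6)) = -552*(1/8 + (sqrt(6 + 6))**2 - 7*sqrt(6 + 6)) = -552*(1/8 + (sqrt(12))**2 - 14*sqrt(3)) = -552*(1/8 + (2*sqrt(3))**2 - 14*sqrt(3)) = -552*(1/8 + 12 - 14*sqrt(3)) = -552*(97/8 - 14*sqrt(3)) = -6693 + 7728*sqrt(3)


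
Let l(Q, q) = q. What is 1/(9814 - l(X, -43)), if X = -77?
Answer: 1/9857 ≈ 0.00010145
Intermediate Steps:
1/(9814 - l(X, -43)) = 1/(9814 - 1*(-43)) = 1/(9814 + 43) = 1/9857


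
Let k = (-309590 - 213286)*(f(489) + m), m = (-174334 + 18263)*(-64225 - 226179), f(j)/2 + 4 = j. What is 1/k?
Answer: -1/23698645499228904 ≈ -4.2196e-17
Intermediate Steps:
f(j) = -8 + 2*j
m = 45323642684 (m = -156071*(-290404) = 45323642684)
k = -23698645499228904 (k = (-309590 - 213286)*((-8 + 2*489) + 45323642684) = -522876*((-8 + 978) + 45323642684) = -522876*(970 + 45323642684) = -522876*45323643654 = -23698645499228904)
1/k = 1/(-23698645499228904) = -1/23698645499228904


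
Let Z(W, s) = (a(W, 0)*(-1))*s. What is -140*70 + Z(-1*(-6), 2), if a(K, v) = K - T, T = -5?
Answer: -9822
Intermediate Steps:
a(K, v) = 5 + K (a(K, v) = K - 1*(-5) = K + 5 = 5 + K)
Z(W, s) = s*(-5 - W) (Z(W, s) = ((5 + W)*(-1))*s = (-5 - W)*s = s*(-5 - W))
-140*70 + Z(-1*(-6), 2) = -140*70 - 1*2*(5 - 1*(-6)) = -9800 - 1*2*(5 + 6) = -9800 - 1*2*11 = -9800 - 22 = -9822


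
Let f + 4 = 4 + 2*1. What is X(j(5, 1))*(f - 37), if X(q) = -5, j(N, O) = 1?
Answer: 175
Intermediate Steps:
f = 2 (f = -4 + (4 + 2*1) = -4 + (4 + 2) = -4 + 6 = 2)
X(j(5, 1))*(f - 37) = -5*(2 - 37) = -5*(-35) = 175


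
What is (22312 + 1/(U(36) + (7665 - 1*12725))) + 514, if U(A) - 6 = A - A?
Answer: 115362603/5054 ≈ 22826.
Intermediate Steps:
U(A) = 6 (U(A) = 6 + (A - A) = 6 + 0 = 6)
(22312 + 1/(U(36) + (7665 - 1*12725))) + 514 = (22312 + 1/(6 + (7665 - 1*12725))) + 514 = (22312 + 1/(6 + (7665 - 12725))) + 514 = (22312 + 1/(6 - 5060)) + 514 = (22312 + 1/(-5054)) + 514 = (22312 - 1/5054) + 514 = 112764847/5054 + 514 = 115362603/5054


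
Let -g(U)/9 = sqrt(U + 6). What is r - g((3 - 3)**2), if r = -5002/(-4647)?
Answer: 5002/4647 + 9*sqrt(6) ≈ 23.122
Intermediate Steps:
g(U) = -9*sqrt(6 + U) (g(U) = -9*sqrt(U + 6) = -9*sqrt(6 + U))
r = 5002/4647 (r = -5002*(-1/4647) = 5002/4647 ≈ 1.0764)
r - g((3 - 3)**2) = 5002/4647 - (-9)*sqrt(6 + (3 - 3)**2) = 5002/4647 - (-9)*sqrt(6 + 0**2) = 5002/4647 - (-9)*sqrt(6 + 0) = 5002/4647 - (-9)*sqrt(6) = 5002/4647 + 9*sqrt(6)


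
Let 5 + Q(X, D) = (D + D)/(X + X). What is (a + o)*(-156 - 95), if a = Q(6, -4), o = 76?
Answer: -52961/3 ≈ -17654.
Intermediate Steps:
Q(X, D) = -5 + D/X (Q(X, D) = -5 + (D + D)/(X + X) = -5 + (2*D)/((2*X)) = -5 + (2*D)*(1/(2*X)) = -5 + D/X)
a = -17/3 (a = -5 - 4/6 = -5 - 4*1/6 = -5 - 2/3 = -17/3 ≈ -5.6667)
(a + o)*(-156 - 95) = (-17/3 + 76)*(-156 - 95) = (211/3)*(-251) = -52961/3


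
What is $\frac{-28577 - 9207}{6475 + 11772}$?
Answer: $- \frac{37784}{18247} \approx -2.0707$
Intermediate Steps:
$\frac{-28577 - 9207}{6475 + 11772} = - \frac{37784}{18247}$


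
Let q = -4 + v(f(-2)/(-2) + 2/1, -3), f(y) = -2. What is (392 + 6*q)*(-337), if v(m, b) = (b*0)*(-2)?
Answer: -124016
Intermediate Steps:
v(m, b) = 0 (v(m, b) = 0*(-2) = 0)
q = -4 (q = -4 + 0 = -4)
(392 + 6*q)*(-337) = (392 + 6*(-4))*(-337) = (392 - 24)*(-337) = 368*(-337) = -124016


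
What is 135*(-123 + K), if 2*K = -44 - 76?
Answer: -24705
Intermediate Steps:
K = -60 (K = (-44 - 76)/2 = (½)*(-120) = -60)
135*(-123 + K) = 135*(-123 - 60) = 135*(-183) = -24705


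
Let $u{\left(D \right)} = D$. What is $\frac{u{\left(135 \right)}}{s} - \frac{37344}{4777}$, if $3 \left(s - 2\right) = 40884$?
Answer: $- \frac{101670765}{13022102} \approx -7.8076$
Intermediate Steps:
$s = 13630$ ($s = 2 + \frac{1}{3} \cdot 40884 = 2 + 13628 = 13630$)
$\frac{u{\left(135 \right)}}{s} - \frac{37344}{4777} = \frac{135}{13630} - \frac{37344}{4777} = 135 \cdot \frac{1}{13630} - \frac{37344}{4777} = \frac{27}{2726} - \frac{37344}{4777} = - \frac{101670765}{13022102}$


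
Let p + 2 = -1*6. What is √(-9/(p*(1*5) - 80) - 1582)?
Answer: I*√632770/20 ≈ 39.773*I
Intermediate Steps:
p = -8 (p = -2 - 1*6 = -2 - 6 = -8)
√(-9/(p*(1*5) - 80) - 1582) = √(-9/(-8*5 - 80) - 1582) = √(-9/(-40 - 80) - 1582) = √(-9/(-120) - 1582) = √(-9*(-1/120) - 1582) = √(3/40 - 1582) = √(-63277/40) = I*√632770/20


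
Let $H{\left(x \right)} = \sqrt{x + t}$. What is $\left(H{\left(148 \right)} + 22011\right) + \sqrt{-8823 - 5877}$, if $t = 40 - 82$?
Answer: $22011 + \sqrt{106} + 70 i \sqrt{3} \approx 22021.0 + 121.24 i$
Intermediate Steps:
$t = -42$
$H{\left(x \right)} = \sqrt{-42 + x}$ ($H{\left(x \right)} = \sqrt{x - 42} = \sqrt{-42 + x}$)
$\left(H{\left(148 \right)} + 22011\right) + \sqrt{-8823 - 5877} = \left(\sqrt{-42 + 148} + 22011\right) + \sqrt{-8823 - 5877} = \left(\sqrt{106} + 22011\right) + \sqrt{-14700} = \left(22011 + \sqrt{106}\right) + 70 i \sqrt{3} = 22011 + \sqrt{106} + 70 i \sqrt{3}$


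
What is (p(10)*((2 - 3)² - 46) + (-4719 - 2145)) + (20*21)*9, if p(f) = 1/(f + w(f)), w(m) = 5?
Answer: -3087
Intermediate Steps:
p(f) = 1/(5 + f) (p(f) = 1/(f + 5) = 1/(5 + f))
(p(10)*((2 - 3)² - 46) + (-4719 - 2145)) + (20*21)*9 = (((2 - 3)² - 46)/(5 + 10) + (-4719 - 2145)) + (20*21)*9 = (((-1)² - 46)/15 - 6864) + 420*9 = ((1 - 46)/15 - 6864) + 3780 = ((1/15)*(-45) - 6864) + 3780 = (-3 - 6864) + 3780 = -6867 + 3780 = -3087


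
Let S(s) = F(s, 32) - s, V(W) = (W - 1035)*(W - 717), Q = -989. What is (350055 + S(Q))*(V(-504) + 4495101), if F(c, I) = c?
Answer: 2231327582100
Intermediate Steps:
V(W) = (-1035 + W)*(-717 + W)
S(s) = 0 (S(s) = s - s = 0)
(350055 + S(Q))*(V(-504) + 4495101) = (350055 + 0)*((742095 + (-504)**2 - 1752*(-504)) + 4495101) = 350055*((742095 + 254016 + 883008) + 4495101) = 350055*(1879119 + 4495101) = 350055*6374220 = 2231327582100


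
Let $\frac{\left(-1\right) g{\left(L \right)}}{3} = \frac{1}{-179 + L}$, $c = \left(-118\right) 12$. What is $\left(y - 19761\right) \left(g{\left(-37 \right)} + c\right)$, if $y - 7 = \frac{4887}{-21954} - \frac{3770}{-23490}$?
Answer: $\frac{1193782831854997}{42678576} \approx 2.7971 \cdot 10^{7}$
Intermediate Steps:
$c = -1416$
$y = \frac{4112491}{592758}$ ($y = 7 + \left(\frac{4887}{-21954} - \frac{3770}{-23490}\right) = 7 + \left(4887 \left(- \frac{1}{21954}\right) - - \frac{13}{81}\right) = 7 + \left(- \frac{1629}{7318} + \frac{13}{81}\right) = 7 - \frac{36815}{592758} = \frac{4112491}{592758} \approx 6.9379$)
$g{\left(L \right)} = - \frac{3}{-179 + L}$
$\left(y - 19761\right) \left(g{\left(-37 \right)} + c\right) = \left(\frac{4112491}{592758} - 19761\right) \left(- \frac{3}{-179 - 37} - 1416\right) = - \frac{11709378347 \left(- \frac{3}{-216} - 1416\right)}{592758} = - \frac{11709378347 \left(\left(-3\right) \left(- \frac{1}{216}\right) - 1416\right)}{592758} = - \frac{11709378347 \left(\frac{1}{72} - 1416\right)}{592758} = \left(- \frac{11709378347}{592758}\right) \left(- \frac{101951}{72}\right) = \frac{1193782831854997}{42678576}$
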